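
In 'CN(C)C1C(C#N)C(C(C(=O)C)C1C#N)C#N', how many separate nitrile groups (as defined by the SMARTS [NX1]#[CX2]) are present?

3

[NX1]#[CX2] is the SMARTS for a nitrile: a nitrogen triple-bonded to a two-connected carbon.
The molecule carries 3 separate instances of a nitrile (-C#N) meeting every constraint; each maps to a distinct set of atoms, giving 3 matches.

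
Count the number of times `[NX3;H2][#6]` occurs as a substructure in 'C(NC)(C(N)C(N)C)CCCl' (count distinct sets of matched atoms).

2

[NX3;H2][#6] is the SMARTS for a primary amine: a trivalent nitrogen with two H attached to carbon.
The molecule carries 2 separate instances of a primary amino group (-NH2) meeting every constraint; each maps to a distinct set of atoms, giving 2 matches.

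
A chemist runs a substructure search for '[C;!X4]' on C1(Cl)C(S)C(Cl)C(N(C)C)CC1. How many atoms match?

0

The query [C;!X4] means: aliphatic carbon that does not have four total connections.
Check the 12 heavy atoms by environment: 8× C (X4) → no; 2× Cl (X1) → no; 1× N (X3) → no; 1× S (X2) → no.
No environment satisfies the query, so 0 matching atoms.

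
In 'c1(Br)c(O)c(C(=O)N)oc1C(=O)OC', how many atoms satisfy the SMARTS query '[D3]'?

6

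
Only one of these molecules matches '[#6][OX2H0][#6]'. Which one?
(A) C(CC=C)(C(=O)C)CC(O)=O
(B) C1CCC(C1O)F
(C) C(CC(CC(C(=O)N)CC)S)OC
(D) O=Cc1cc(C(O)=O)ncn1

C

[#6][OX2H0][#6] describes an aliphatic oxygen bridging two carbons with no H on the oxygen (an ether).
(A) has a carboxylic acid group (-C(=O)OH) but the -OH oxygen has H1; the =O is OX1, not OX2.
(B) has a hydroxyl group (-OH) but the oxygen has H1, not H0 bridging two carbons.
(C) contains a methoxy ether (-OCH3), which satisfies every atom and bond constraint.
(D) has a carboxylic acid group (-C(=O)OH) but the -OH oxygen has H1; the =O is OX1, not OX2.
So the answer is (C).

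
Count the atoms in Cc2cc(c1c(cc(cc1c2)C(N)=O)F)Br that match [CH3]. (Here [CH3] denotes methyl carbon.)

1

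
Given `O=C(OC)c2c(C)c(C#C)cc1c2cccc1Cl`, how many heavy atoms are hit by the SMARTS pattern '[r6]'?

10

The query [r6] means: r6 matches atoms in a six-membered ring.
Check the 18 heavy atoms by environment: 10× c (aromatic, in 6-ring) → match; 1× Cl (acyclic) → no; 5× C (acyclic) → no; 2× O (acyclic) → no.
That gives 10 matching atoms.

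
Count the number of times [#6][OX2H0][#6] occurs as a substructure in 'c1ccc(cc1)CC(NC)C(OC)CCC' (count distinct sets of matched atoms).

1

[#6][OX2H0][#6] is the SMARTS for an ether: an aliphatic oxygen bridging two carbons with no H on the oxygen.
Exactly one fragment in the molecule meets all constraints, giving 1 match.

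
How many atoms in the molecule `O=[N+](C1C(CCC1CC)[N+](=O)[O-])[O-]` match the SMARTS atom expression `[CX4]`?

7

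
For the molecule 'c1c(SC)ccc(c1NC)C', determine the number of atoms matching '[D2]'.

5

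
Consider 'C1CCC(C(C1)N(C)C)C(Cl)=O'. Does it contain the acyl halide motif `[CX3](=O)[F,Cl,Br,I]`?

Yes

The pattern [CX3](=O)[F,Cl,Br,I] describes a carbonyl carbon bonded to a halogen — an acyl halide.
The molecule carries an acyl chloride (-C(=O)Cl), whose atoms satisfy every constraint of the query, so the pattern matches.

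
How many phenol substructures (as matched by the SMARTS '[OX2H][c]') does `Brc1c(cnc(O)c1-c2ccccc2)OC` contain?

[OX2H][c] is the SMARTS for a phenol: a hydroxyl oxygen attached to an aromatic carbon.
Exactly one fragment in the molecule meets all constraints, giving 1 match.

1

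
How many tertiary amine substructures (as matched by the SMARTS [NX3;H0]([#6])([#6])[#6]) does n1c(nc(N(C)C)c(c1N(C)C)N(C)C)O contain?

[NX3;H0]([#6])([#6])[#6] is the SMARTS for a tertiary amine: a trivalent nitrogen with no H, bonded to three carbons.
The molecule carries 3 separate instances of a dimethylamino group (-N(CH3)2) meeting every constraint; each maps to a distinct set of atoms, giving 3 matches.

3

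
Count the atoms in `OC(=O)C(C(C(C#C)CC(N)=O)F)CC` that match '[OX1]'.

2

The query [OX1] means: aliphatic oxygen with one total connection — typically a carbonyl =O or an oxide.
Check the 15 heavy atoms by environment: 6× C (X4) → no; 1× F (X1) → no; 2× C (X3) → no; 2× O (X1) → match; 1× N (X3) → no; 2× C (X2) → no; 1× O (X2) → no.
That gives 2 matching atoms.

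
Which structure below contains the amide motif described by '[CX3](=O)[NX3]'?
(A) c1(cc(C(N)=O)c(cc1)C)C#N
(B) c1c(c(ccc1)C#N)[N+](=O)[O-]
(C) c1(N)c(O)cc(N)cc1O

[CX3](=O)[NX3] describes a carbonyl carbon bonded to a trivalent nitrogen (an amide).
(A) contains a primary amide (-C(=O)NH2), which satisfies every atom and bond constraint.
(B) has a nitrile (-C#N) but the nitrile N is NX1 (triple-bonded), not NX3.
(C) has a primary amino group (-NH2) but the -NH2 is not attached to a carbonyl carbon.
So the answer is (A).

A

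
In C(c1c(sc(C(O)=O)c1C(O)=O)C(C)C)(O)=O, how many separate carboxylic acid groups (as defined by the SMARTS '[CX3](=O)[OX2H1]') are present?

[CX3](=O)[OX2H1] is the SMARTS for a carboxylic acid: an sp2 carbon double-bonded to O and single-bonded to an -OH oxygen.
The molecule carries 3 separate instances of a carboxylic acid group (-C(=O)OH) meeting every constraint; each maps to a distinct set of atoms, giving 3 matches.

3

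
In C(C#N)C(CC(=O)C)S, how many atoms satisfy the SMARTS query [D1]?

4

The query [D1] means: atom with exactly one heavy-atom neighbour (degree 1).
Check the 9 heavy atoms by environment: 3× C (D2) → no; 2× C (D3) → no; 1× O (D1) → match; 1× C (D1) → match; 1× N (D1) → match; 1× S (D1) → match.
Summing the matching environments: 1 + 1 + 1 + 1 = 4 matching atoms.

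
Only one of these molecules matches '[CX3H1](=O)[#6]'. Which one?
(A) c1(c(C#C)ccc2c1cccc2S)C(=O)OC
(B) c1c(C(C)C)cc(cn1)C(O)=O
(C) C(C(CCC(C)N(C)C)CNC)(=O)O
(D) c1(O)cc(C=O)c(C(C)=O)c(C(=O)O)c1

[CX3H1](=O)[#6] describes an sp2 carbon with one H, double-bonded to O and single-bonded to carbon (an aldehyde).
(A) has a methyl-ester group (-C(=O)OCH3) but the carbonyl carbon has H0, not H1.
(B) has a carboxylic acid group (-C(=O)OH) but the carbonyl carbon has H0 and is bonded to O, not H1.
(C) has a carboxylic acid group (-C(=O)OH) but the carbonyl carbon has H0 and is bonded to O, not H1.
(D) contains an aldehyde (-CHO), which satisfies every atom and bond constraint.
So the answer is (D).

D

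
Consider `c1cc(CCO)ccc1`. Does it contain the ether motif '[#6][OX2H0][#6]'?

The pattern [#6][OX2H0][#6] describes an aliphatic oxygen bridging two carbons with no H on the oxygen — an ether.
The closest candidate here is a hydroxyl group (-OH), but the oxygen has H1, not H0 bridging two carbons. No other fragment satisfies the full query, so there is no match.

No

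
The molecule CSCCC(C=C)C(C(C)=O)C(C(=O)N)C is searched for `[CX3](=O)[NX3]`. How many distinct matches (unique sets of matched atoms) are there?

[CX3](=O)[NX3] is the SMARTS for an amide: a carbonyl carbon bonded to a trivalent nitrogen.
Exactly one fragment in the molecule meets all constraints, giving 1 match.

1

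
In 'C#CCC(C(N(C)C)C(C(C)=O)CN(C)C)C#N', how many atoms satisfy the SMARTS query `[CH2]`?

Check the 18 heavy atoms by environment: 2× C (H2) → match; 4× C (H1) → no; 3× C (H0) → no; 3× N (H0) → no; 5× C (H3) → no; 1× O (H0) → no.
That gives 2 matching atoms.

2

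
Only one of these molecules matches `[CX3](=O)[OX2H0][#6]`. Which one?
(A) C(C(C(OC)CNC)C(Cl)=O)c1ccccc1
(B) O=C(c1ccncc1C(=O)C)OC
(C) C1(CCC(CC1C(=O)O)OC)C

[CX3](=O)[OX2H0][#6] describes a carbonyl carbon bonded to an oxygen that is itself bonded to carbon (no H on that O) (an ester).
(A) has a methoxy ether (-OCH3) but the ether oxygen is not adjacent to a C=O carbon.
(B) contains a methyl-ester group (-C(=O)OCH3), which satisfies every atom and bond constraint.
(C) has a carboxylic acid group (-C(=O)OH) but the singly-bonded O carries H (OX2H1, not H0).
So the answer is (B).

B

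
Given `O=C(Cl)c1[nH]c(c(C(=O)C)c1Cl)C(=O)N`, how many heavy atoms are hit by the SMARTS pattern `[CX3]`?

3

Check the 15 heavy atoms by environment: 1× n (aromatic, X3) → no; 4× c (aromatic, X3) → no; 2× Cl (X1) → no; 3× C (X3) → match; 3× O (X1) → no; 1× C (X4) → no; 1× N (X3) → no.
That gives 3 matching atoms.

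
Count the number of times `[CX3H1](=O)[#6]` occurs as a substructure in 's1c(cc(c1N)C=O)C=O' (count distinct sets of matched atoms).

2

[CX3H1](=O)[#6] is the SMARTS for an aldehyde: an sp2 carbon with one H, double-bonded to O and single-bonded to carbon.
The molecule carries 2 separate instances of an aldehyde (-CHO) meeting every constraint; each maps to a distinct set of atoms, giving 2 matches.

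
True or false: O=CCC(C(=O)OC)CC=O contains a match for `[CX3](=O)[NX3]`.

False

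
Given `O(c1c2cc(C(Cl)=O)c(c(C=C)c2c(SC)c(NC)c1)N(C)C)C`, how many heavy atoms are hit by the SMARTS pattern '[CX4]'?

5

The query [CX4] means: C with X4: aliphatic carbon with exactly 4 total connections (bonds + H).
Check the 24 heavy atoms by environment: 10× c (aromatic, X3) → no; 1× S (X2) → no; 5× C (X4) → match; 2× N (X3) → no; 1× O (X2) → no; 3× C (X3) → no; 1× O (X1) → no; 1× Cl (X1) → no.
That gives 5 matching atoms.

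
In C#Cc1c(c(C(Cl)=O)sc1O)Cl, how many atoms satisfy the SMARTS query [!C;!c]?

Check the 12 heavy atoms by environment: 1× s (aromatic) → match; 4× c (aromatic) → no; 3× C → no; 2× O → match; 2× Cl → match.
Summing the matching environments: 1 + 2 + 2 = 5 matching atoms.

5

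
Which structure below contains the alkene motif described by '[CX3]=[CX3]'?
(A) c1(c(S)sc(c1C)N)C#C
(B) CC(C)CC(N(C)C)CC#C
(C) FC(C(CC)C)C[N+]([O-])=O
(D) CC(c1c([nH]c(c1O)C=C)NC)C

[CX3]=[CX3] describes a non-aromatic C=C double bond between two sp2 carbons (an alkene).
(A) has an ethynyl group (-C#CH) but the C-C bond is a triple bond, not a double bond.
(B) has an ethynyl group (-C#CH) but the C-C bond is a triple bond, not a double bond.
(C) has an ethyl group (-CH2CH3) but its C-C bond is a single bond between CX4 carbons, not CX3=CX3.
(D) contains a vinyl group (-CH=CH2), which satisfies every atom and bond constraint.
So the answer is (D).

D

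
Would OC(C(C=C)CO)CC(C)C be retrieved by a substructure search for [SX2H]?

No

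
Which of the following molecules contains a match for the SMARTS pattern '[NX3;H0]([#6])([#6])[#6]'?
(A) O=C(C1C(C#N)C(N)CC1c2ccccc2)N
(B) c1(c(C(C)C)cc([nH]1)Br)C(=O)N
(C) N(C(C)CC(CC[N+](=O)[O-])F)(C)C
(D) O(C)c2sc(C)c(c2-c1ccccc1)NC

[NX3;H0]([#6])([#6])[#6] describes a trivalent nitrogen with no H, bonded to three carbons (a tertiary amine).
(A) has a primary amide (-C(=O)NH2) but the amide nitrogen has H2 and only one carbon neighbour.
(B) has a primary amide (-C(=O)NH2) but the amide nitrogen has H2 and only one carbon neighbour.
(C) contains a dimethylamino group (-N(CH3)2), which satisfies every atom and bond constraint.
(D) has an N-methylamino group (-NHCH3) but the nitrogen still has one H (H1), not H0.
So the answer is (C).

C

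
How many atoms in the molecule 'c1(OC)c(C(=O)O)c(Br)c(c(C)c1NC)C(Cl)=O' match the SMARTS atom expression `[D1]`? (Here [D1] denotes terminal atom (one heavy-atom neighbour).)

Check the 18 heavy atoms by environment: 6× c (aromatic, D3) → no; 2× C (D3) → no; 3× O (D1) → match; 1× Cl (D1) → match; 1× Br (D1) → match; 1× N (D2) → no; 3× C (D1) → match; 1× O (D2) → no.
Summing the matching environments: 3 + 1 + 1 + 3 = 8 matching atoms.

8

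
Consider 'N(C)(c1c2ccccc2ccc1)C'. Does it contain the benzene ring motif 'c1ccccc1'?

Yes

The pattern c1ccccc1 describes six aromatic carbons in a ring — a benzene ring.
The required atom environment is present in the molecule, so the pattern matches.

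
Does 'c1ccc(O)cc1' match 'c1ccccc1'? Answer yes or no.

Yes

The pattern c1ccccc1 describes six aromatic carbons in a ring — a benzene ring.
The required atom environment is present in the molecule, so the pattern matches.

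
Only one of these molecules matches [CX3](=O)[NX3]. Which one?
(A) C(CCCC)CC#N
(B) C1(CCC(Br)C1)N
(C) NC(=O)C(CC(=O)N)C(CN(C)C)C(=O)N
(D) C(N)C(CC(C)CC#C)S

C

[CX3](=O)[NX3] describes a carbonyl carbon bonded to a trivalent nitrogen (an amide).
(A) has a nitrile (-C#N) but the nitrile N is NX1 (triple-bonded), not NX3.
(B) has a primary amino group (-NH2) but the -NH2 is not attached to a carbonyl carbon.
(C) contains a primary amide (-C(=O)NH2), which satisfies every atom and bond constraint.
(D) has a primary amino group (-NH2) but the -NH2 is not attached to a carbonyl carbon.
So the answer is (C).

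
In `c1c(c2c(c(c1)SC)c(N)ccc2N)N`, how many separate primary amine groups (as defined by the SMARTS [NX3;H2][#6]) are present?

[NX3;H2][#6] is the SMARTS for a primary amine: a trivalent nitrogen with two H attached to carbon.
The molecule carries 3 separate instances of a primary amino group (-NH2) meeting every constraint; each maps to a distinct set of atoms, giving 3 matches.

3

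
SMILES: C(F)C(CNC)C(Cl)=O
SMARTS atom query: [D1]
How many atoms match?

4

The query [D1] means: atom with exactly one heavy-atom neighbour (degree 1).
Check the 9 heavy atoms by environment: 2× C (D2) → no; 2× C (D3) → no; 1× O (D1) → match; 1× Cl (D1) → match; 1× F (D1) → match; 1× N (D2) → no; 1× C (D1) → match.
Summing the matching environments: 1 + 1 + 1 + 1 = 4 matching atoms.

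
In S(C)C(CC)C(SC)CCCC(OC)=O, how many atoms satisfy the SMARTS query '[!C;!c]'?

The query [!C;!c] means: neither aliphatic nor aromatic carbon — same as [!#6].
Check the 15 heavy atoms by environment: 11× C → no; 2× O → match; 2× S → match.
Summing the matching environments: 2 + 2 = 4 matching atoms.

4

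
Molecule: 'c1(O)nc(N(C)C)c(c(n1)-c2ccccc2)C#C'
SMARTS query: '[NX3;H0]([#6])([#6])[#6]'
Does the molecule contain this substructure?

Yes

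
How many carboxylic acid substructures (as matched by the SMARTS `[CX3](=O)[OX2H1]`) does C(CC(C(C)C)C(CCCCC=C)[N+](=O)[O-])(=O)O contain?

[CX3](=O)[OX2H1] is the SMARTS for a carboxylic acid: an sp2 carbon double-bonded to O and single-bonded to an -OH oxygen.
Exactly one fragment in the molecule meets all constraints, giving 1 match.

1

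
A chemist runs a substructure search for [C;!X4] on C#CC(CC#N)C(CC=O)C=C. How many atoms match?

The query [C;!X4] means: aliphatic carbon that does not have four total connections.
Check the 12 heavy atoms by environment: 4× C (X4) → no; 3× C (X2) → match; 1× N (X1) → no; 3× C (X3) → match; 1× O (X1) → no.
Summing the matching environments: 3 + 3 = 6 matching atoms.

6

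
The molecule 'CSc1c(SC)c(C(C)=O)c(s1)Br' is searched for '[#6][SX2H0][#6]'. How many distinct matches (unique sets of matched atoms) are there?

2

[#6][SX2H0][#6] is the SMARTS for a thioether: an aliphatic sulfur bridging two carbons with no H on the sulfur.
The molecule carries 2 separate instances of a methylthio ether (-SCH3) meeting every constraint; each maps to a distinct set of atoms, giving 2 matches.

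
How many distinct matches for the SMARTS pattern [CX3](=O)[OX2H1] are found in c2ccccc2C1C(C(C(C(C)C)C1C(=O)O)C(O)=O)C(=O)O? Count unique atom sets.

[CX3](=O)[OX2H1] is the SMARTS for a carboxylic acid: an sp2 carbon double-bonded to O and single-bonded to an -OH oxygen.
The molecule carries 3 separate instances of a carboxylic acid group (-C(=O)OH) meeting every constraint; each maps to a distinct set of atoms, giving 3 matches.

3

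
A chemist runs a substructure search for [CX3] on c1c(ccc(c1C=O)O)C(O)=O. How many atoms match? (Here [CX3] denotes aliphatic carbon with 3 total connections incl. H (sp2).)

2

The query [CX3] means: C with X3: aliphatic carbon with exactly 3 total connections.
Check the 12 heavy atoms by environment: 6× c (aromatic, X3) → no; 2× C (X3) → match; 2× O (X1) → no; 2× O (X2) → no.
That gives 2 matching atoms.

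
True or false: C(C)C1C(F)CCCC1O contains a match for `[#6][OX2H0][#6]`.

False

The pattern [#6][OX2H0][#6] describes an aliphatic oxygen bridging two carbons with no H on the oxygen — an ether.
The closest candidate here is a hydroxyl group (-OH), but the oxygen has H1, not H0 bridging two carbons. No other fragment satisfies the full query, so there is no match.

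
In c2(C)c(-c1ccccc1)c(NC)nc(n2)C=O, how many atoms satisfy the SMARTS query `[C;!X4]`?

1

The query [C;!X4] means: aliphatic carbon that does not have four total connections.
Check the 17 heavy atoms by environment: 2× n (aromatic, X2) → no; 10× c (aromatic, X3) → no; 1× N (X3) → no; 2× C (X4) → no; 1× C (X3) → match; 1× O (X1) → no.
That gives 1 matching atom.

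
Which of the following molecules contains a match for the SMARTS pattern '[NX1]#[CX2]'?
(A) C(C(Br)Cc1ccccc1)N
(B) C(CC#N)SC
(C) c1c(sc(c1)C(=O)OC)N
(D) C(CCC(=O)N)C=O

[NX1]#[CX2] describes a nitrogen triple-bonded to a two-connected carbon (a nitrile).
(A) has a primary amino group (-NH2) but the nitrogen is NX3 (three connections), not NX1 triple-bonded.
(B) contains a nitrile (-C#N), which satisfies every atom and bond constraint.
(C) has a primary amino group (-NH2) but the nitrogen is NX3 (three connections), not NX1 triple-bonded.
(D) has a primary amide (-C(=O)NH2) but the nitrogen is NX3, not NX1.
So the answer is (B).

B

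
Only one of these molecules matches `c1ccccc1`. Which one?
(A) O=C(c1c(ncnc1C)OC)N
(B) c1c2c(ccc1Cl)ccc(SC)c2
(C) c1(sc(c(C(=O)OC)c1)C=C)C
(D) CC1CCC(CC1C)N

B

c1ccccc1 describes six aromatic carbons in a ring (a benzene ring).
(A) has a methyl group (-CH3) but no six-membered all-carbon aromatic ring is present.
(B) contains the required atom environment, so the pattern matches.
(C) has a methyl group (-CH3) but no six-membered all-carbon aromatic ring is present.
(D) has a methyl group (-CH3) but no six-membered all-carbon aromatic ring is present.
So the answer is (B).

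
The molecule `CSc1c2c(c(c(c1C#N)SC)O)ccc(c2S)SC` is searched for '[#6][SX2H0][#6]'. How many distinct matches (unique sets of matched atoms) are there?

3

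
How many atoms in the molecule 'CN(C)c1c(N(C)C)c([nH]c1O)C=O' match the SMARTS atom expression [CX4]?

4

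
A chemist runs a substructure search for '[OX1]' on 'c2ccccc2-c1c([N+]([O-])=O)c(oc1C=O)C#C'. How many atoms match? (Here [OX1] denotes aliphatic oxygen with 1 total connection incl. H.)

3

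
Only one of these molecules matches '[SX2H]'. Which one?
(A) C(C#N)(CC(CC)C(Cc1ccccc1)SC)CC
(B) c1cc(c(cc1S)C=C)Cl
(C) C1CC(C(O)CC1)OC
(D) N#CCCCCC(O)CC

[SX2H] describes an aliphatic sulfur with two connections, one being H (a thiol).
(A) has a methylthio ether (-SCH3) but the sulfur has H0 (bonded to two carbons), not H1.
(B) contains a thiol (-SH), which satisfies every atom and bond constraint.
(C) has a hydroxyl group (-OH) but it is an -OH, not an -SH.
(D) has a hydroxyl group (-OH) but it is an -OH, not an -SH.
So the answer is (B).

B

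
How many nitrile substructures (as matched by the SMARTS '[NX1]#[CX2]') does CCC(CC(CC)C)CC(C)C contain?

0

[NX1]#[CX2] is the SMARTS for a nitrile: a nitrogen triple-bonded to a two-connected carbon.
No fragment in the molecule satisfies every constraint, giving 0 matches.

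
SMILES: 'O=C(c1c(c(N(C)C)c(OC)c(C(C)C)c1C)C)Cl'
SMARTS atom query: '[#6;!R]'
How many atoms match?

The query [#6;!R] means: carbon not in any ring.
Check the 19 heavy atoms by environment: 6× c (aromatic, in 6-ring) → no; 9× C (acyclic) → match; 2× O (acyclic) → no; 1× Cl (acyclic) → no; 1× N (acyclic) → no.
That gives 9 matching atoms.

9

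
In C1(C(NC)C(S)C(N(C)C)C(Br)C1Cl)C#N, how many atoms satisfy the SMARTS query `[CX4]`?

9

Check the 16 heavy atoms by environment: 9× C (X4) → match; 1× S (X2) → no; 2× N (X3) → no; 1× Br (X1) → no; 1× C (X2) → no; 1× N (X1) → no; 1× Cl (X1) → no.
That gives 9 matching atoms.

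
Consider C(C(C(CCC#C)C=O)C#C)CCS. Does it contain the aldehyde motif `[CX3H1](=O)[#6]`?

Yes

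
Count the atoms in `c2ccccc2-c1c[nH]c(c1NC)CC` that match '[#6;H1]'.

6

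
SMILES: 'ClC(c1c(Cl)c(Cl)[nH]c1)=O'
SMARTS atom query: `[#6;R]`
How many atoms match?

Check the 10 heavy atoms by environment: 1× n (aromatic, in 5-ring) → no; 4× c (aromatic, in 5-ring) → match; 3× Cl (acyclic) → no; 1× C (acyclic) → no; 1× O (acyclic) → no.
That gives 4 matching atoms.

4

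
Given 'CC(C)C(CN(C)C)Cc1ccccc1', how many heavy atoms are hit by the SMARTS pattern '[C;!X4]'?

0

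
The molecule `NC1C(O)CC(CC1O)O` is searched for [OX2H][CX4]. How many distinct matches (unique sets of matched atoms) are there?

3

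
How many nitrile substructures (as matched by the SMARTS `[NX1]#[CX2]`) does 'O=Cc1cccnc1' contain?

0

[NX1]#[CX2] is the SMARTS for a nitrile: a nitrogen triple-bonded to a two-connected carbon.
No fragment in the molecule satisfies every constraint, giving 0 matches.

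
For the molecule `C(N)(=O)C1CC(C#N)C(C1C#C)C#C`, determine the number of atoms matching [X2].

5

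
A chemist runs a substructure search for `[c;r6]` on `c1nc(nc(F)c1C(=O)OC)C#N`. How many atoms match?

4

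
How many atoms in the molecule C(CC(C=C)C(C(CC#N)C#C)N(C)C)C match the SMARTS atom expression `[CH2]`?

The query [CH2] means: aliphatic carbon with exactly two hydrogens.
Check the 16 heavy atoms by environment: 4× C (H2) → match; 5× C (H1) → no; 2× C (H0) → no; 2× N (H0) → no; 3× C (H3) → no.
That gives 4 matching atoms.

4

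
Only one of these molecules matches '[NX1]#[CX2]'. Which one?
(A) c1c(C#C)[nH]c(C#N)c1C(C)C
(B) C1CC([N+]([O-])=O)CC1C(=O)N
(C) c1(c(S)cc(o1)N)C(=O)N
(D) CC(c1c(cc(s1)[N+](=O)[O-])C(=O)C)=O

[NX1]#[CX2] describes a nitrogen triple-bonded to a two-connected carbon (a nitrile).
(A) contains a nitrile (-C#N), which satisfies every atom and bond constraint.
(B) has a nitro group (-[N+](=O)[O-]) but there is no C#N triple bond.
(C) has a primary amino group (-NH2) but the nitrogen is NX3 (three connections), not NX1 triple-bonded.
(D) has a nitro group (-[N+](=O)[O-]) but there is no C#N triple bond.
So the answer is (A).

A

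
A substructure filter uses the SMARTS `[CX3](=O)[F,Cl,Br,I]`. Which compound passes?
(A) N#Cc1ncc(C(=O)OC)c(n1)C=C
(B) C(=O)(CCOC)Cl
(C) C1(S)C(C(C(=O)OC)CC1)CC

[CX3](=O)[F,Cl,Br,I] describes a carbonyl carbon bonded to a halogen (an acyl halide).
(A) has a methyl-ester group (-C(=O)OCH3) but the carbonyl is bonded to -O-C, not to a halogen.
(B) contains an acyl chloride (-C(=O)Cl), which satisfies every atom and bond constraint.
(C) has a methyl-ester group (-C(=O)OCH3) but the carbonyl is bonded to -O-C, not to a halogen.
So the answer is (B).

B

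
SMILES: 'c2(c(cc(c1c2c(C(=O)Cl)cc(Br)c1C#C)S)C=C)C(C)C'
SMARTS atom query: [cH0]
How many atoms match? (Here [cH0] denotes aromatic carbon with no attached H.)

8

Check the 22 heavy atoms by environment: 8× c (aromatic, H0) → match; 2× c (aromatic, H1) → no; 1× S (H1) → no; 3× C (H1) → no; 2× C (H3) → no; 1× Br (H0) → no; 2× C (H0) → no; 1× O (H0) → no; 1× Cl (H0) → no; 1× C (H2) → no.
That gives 8 matching atoms.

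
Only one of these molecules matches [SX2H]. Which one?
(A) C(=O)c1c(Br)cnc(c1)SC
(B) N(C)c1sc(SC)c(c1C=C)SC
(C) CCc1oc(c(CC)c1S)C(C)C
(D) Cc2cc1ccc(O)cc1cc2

C

[SX2H] describes an aliphatic sulfur with two connections, one being H (a thiol).
(A) has a methylthio ether (-SCH3) but the sulfur has H0 (bonded to two carbons), not H1.
(B) has a methylthio ether (-SCH3) but the sulfur has H0 (bonded to two carbons), not H1.
(C) contains a thiol (-SH), which satisfies every atom and bond constraint.
(D) has a hydroxyl group (-OH) but it is an -OH, not an -SH.
So the answer is (C).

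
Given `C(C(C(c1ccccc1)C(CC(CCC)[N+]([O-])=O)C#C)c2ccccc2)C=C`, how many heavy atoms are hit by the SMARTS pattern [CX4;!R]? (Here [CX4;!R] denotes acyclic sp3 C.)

The query [CX4;!R] means: aliphatic carbon with four total connections, not in a ring.
Check the 28 heavy atoms by environment: 9× C (X4, acyclic) → match; 2× C (X2, acyclic) → no; 12× c (aromatic, X3, in 6-ring) → no; 1× N (charge +1, X3, acyclic) → no; 1× O (charge -1, X1, acyclic) → no; 1× O (X1, acyclic) → no; 2× C (X3, acyclic) → no.
That gives 9 matching atoms.

9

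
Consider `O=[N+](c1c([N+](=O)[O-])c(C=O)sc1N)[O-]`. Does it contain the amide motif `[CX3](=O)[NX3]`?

No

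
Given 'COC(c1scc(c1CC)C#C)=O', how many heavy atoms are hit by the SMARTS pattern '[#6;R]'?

4

Check the 13 heavy atoms by environment: 1× s (aromatic, in 5-ring) → no; 4× c (aromatic, in 5-ring) → match; 6× C (acyclic) → no; 2× O (acyclic) → no.
That gives 4 matching atoms.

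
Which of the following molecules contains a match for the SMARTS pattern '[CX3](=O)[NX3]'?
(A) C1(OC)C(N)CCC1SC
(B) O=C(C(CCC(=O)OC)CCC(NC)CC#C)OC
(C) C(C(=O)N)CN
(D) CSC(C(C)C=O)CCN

C

[CX3](=O)[NX3] describes a carbonyl carbon bonded to a trivalent nitrogen (an amide).
(A) has a primary amino group (-NH2) but the -NH2 is not attached to a carbonyl carbon.
(B) has a methyl-ester group (-C(=O)OCH3) but the carbonyl is bonded to O, not to an NX3 nitrogen.
(C) contains a primary amide (-C(=O)NH2), which satisfies every atom and bond constraint.
(D) has a primary amino group (-NH2) but the -NH2 is not attached to a carbonyl carbon.
So the answer is (C).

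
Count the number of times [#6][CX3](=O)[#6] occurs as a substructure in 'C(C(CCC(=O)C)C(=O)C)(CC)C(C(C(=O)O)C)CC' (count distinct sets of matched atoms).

[#6][CX3](=O)[#6] is the SMARTS for a ketone: a carbonyl carbon (no H) flanked by two carbons.
The molecule carries 2 separate instances of an acetyl/ketone group (-C(=O)CH3) meeting every constraint; each maps to a distinct set of atoms, giving 2 matches.

2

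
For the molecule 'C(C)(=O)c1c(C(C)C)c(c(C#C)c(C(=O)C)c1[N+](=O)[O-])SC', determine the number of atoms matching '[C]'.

10

The query [C] means: uppercase C matches aliphatic (non-aromatic) carbon only.
Check the 22 heavy atoms by environment: 6× c (aromatic) → no; 10× C → match; 3× O → no; 1× N (charge +1) → no; 1× O (charge -1) → no; 1× S → no.
That gives 10 matching atoms.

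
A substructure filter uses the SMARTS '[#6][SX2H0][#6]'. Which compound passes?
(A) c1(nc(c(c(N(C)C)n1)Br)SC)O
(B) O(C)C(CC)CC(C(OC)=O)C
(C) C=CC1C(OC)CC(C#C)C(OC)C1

[#6][SX2H0][#6] describes an aliphatic sulfur bridging two carbons with no H on the sulfur (a thioether).
(A) contains a methylthio ether (-SCH3), which satisfies every atom and bond constraint.
(B) has a methoxy ether (-OCH3) but the bridging atom is O, not S.
(C) has a methoxy ether (-OCH3) but the bridging atom is O, not S.
So the answer is (A).

A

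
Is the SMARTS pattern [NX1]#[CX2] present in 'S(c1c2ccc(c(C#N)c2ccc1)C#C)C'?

Yes

The pattern [NX1]#[CX2] describes a nitrogen triple-bonded to a two-connected carbon — a nitrile.
The molecule carries a nitrile (-C#N), whose atoms satisfy every constraint of the query, so the pattern matches.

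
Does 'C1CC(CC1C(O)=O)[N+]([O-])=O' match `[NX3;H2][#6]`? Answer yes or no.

The pattern [NX3;H2][#6] describes a trivalent nitrogen with two H attached to carbon — a primary amine.
The closest candidate here is a nitro group (-[N+](=O)[O-]), but the nitrogen is [N+] with no H, not NX3H2. No other fragment satisfies the full query, so there is no match.

No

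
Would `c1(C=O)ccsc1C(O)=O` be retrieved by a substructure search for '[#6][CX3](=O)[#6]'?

No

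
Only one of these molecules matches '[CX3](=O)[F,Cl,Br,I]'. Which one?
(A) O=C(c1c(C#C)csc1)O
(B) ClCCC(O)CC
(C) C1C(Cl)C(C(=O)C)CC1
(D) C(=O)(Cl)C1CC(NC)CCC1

D

[CX3](=O)[F,Cl,Br,I] describes a carbonyl carbon bonded to a halogen (an acyl halide).
(A) has a carboxylic acid group (-C(=O)OH) but the carbonyl is bonded to -OH, not to a halogen.
(B) has a chloro substituent but the Cl is not on a carbonyl carbon.
(C) has a chloro substituent but the Cl is not on a carbonyl carbon.
(D) contains an acyl chloride (-C(=O)Cl), which satisfies every atom and bond constraint.
So the answer is (D).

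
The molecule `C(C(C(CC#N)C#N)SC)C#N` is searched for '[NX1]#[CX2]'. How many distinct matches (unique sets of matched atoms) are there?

[NX1]#[CX2] is the SMARTS for a nitrile: a nitrogen triple-bonded to a two-connected carbon.
The molecule carries 3 separate instances of a nitrile (-C#N) meeting every constraint; each maps to a distinct set of atoms, giving 3 matches.

3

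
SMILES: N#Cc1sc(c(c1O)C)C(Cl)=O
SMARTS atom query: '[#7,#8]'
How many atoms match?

The query [#7,#8] means: nitrogen or oxygen (comma = OR).
Check the 12 heavy atoms by environment: 1× s (aromatic) → no; 4× c (aromatic) → no; 2× O → match; 3× C → no; 1× N → match; 1× Cl → no.
Summing the matching environments: 2 + 1 = 3 matching atoms.

3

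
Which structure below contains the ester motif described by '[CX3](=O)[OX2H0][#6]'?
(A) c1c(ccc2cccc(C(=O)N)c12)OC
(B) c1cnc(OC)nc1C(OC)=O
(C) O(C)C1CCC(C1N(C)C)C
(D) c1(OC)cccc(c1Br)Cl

B

[CX3](=O)[OX2H0][#6] describes a carbonyl carbon bonded to an oxygen that is itself bonded to carbon (no H on that O) (an ester).
(A) has a methoxy ether (-OCH3) but the ether oxygen is not adjacent to a C=O carbon.
(B) contains a methyl-ester group (-C(=O)OCH3), which satisfies every atom and bond constraint.
(C) has a methoxy ether (-OCH3) but the ether oxygen is not adjacent to a C=O carbon.
(D) has a methoxy ether (-OCH3) but the ether oxygen is not adjacent to a C=O carbon.
So the answer is (B).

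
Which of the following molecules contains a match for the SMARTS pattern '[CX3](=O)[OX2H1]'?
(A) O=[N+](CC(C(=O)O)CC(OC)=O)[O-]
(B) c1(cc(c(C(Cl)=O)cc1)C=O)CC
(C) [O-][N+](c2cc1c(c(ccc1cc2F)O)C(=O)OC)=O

A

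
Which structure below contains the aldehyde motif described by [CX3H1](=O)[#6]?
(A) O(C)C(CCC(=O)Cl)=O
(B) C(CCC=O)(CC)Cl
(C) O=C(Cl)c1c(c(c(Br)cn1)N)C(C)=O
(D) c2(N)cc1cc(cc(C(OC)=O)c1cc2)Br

B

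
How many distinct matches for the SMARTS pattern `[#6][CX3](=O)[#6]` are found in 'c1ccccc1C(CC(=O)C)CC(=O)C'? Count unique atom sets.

2

[#6][CX3](=O)[#6] is the SMARTS for a ketone: a carbonyl carbon (no H) flanked by two carbons.
The molecule carries 2 separate instances of an acetyl/ketone group (-C(=O)CH3) meeting every constraint; each maps to a distinct set of atoms, giving 2 matches.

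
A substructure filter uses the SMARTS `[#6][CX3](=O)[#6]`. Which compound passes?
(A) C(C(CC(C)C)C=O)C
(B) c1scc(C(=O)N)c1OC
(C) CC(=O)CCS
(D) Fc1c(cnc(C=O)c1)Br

C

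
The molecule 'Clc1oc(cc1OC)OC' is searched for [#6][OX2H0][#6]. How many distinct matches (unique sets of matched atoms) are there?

2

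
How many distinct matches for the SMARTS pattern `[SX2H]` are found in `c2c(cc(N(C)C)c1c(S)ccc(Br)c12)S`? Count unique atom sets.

2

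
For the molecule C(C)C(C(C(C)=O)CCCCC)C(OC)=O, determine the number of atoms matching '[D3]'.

4

Check the 16 heavy atoms by environment: 5× C (D2) → no; 4× C (D3) → match; 4× C (D1) → no; 2× O (D1) → no; 1× O (D2) → no.
That gives 4 matching atoms.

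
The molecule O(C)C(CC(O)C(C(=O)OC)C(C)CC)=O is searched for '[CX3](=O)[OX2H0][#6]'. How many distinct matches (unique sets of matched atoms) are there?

2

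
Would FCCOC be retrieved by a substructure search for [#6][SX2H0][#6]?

The pattern [#6][SX2H0][#6] describes an aliphatic sulfur bridging two carbons with no H on the sulfur — a thioether.
The closest candidate here is a methoxy ether (-OCH3), but the bridging atom is O, not S. No other fragment satisfies the full query, so there is no match.

No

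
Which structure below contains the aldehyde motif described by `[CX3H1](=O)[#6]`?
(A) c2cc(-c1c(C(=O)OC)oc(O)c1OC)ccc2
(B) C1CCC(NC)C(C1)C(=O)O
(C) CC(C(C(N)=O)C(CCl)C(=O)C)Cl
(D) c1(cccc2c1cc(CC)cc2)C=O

D

[CX3H1](=O)[#6] describes an sp2 carbon with one H, double-bonded to O and single-bonded to carbon (an aldehyde).
(A) has a methyl-ester group (-C(=O)OCH3) but the carbonyl carbon has H0, not H1.
(B) has a carboxylic acid group (-C(=O)OH) but the carbonyl carbon has H0 and is bonded to O, not H1.
(C) has an acetyl/ketone group (-C(=O)CH3) but the carbonyl carbon has H0 (two carbon neighbours), not H1.
(D) contains an aldehyde (-CHO), which satisfies every atom and bond constraint.
So the answer is (D).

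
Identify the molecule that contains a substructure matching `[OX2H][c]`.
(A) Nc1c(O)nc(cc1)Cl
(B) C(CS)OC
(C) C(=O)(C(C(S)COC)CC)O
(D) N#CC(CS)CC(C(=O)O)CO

A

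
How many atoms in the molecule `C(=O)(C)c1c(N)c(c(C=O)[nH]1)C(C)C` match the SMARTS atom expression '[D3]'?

6

The query [D3] means: atom with exactly three heavy-atom neighbours.
Check the 14 heavy atoms by environment: 1× n (aromatic, D2) → no; 4× c (aromatic, D3) → match; 2× C (D3) → match; 3× C (D1) → no; 1× C (D2) → no; 2× O (D1) → no; 1× N (D1) → no.
Summing the matching environments: 4 + 2 = 6 matching atoms.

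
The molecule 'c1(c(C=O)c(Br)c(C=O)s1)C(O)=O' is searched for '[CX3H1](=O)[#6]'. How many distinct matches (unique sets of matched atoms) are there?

[CX3H1](=O)[#6] is the SMARTS for an aldehyde: an sp2 carbon with one H, double-bonded to O and single-bonded to carbon.
The molecule carries 2 separate instances of an aldehyde (-CHO) meeting every constraint; each maps to a distinct set of atoms, giving 2 matches.

2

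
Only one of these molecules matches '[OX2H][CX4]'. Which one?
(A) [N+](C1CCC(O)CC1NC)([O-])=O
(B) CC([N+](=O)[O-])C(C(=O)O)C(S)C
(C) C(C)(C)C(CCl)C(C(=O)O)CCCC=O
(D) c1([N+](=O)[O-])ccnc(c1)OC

A

[OX2H][CX4] describes a hydroxyl oxygen bound to an sp3 (X4) carbon (an aliphatic alcohol).
(A) contains a hydroxyl group (-OH), which satisfies every atom and bond constraint.
(B) has a carboxylic acid group (-C(=O)OH) but the -OH is on a CX3 carbonyl carbon, not a CX4 carbon.
(C) has a carboxylic acid group (-C(=O)OH) but the -OH is on a CX3 carbonyl carbon, not a CX4 carbon.
(D) has a methoxy ether (-OCH3) but the oxygen has H0 (ether), not H1.
So the answer is (A).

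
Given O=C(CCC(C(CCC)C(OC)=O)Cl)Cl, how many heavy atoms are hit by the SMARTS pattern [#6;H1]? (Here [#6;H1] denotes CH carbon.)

2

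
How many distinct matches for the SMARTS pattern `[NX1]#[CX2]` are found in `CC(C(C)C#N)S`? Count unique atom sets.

1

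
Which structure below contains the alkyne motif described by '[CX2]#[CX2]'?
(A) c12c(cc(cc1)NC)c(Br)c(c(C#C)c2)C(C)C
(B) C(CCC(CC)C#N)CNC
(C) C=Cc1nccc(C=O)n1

[CX2]#[CX2] describes a carbon-carbon triple bond (an alkyne).
(A) contains an ethynyl group (-C#CH), which satisfies every atom and bond constraint.
(B) has a nitrile (-C#N) but the triple bond is C#N, not C#C.
(C) has a vinyl group (-CH=CH2) but the C=C is a double bond; both carbons are CX3, not CX2.
So the answer is (A).

A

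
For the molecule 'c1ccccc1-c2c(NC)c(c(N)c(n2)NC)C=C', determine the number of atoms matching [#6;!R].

4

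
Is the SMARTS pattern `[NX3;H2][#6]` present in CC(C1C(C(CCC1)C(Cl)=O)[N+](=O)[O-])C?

No

The pattern [NX3;H2][#6] describes a trivalent nitrogen with two H attached to carbon — a primary amine.
The closest candidate here is a nitro group (-[N+](=O)[O-]), but the nitrogen is [N+] with no H, not NX3H2. No other fragment satisfies the full query, so there is no match.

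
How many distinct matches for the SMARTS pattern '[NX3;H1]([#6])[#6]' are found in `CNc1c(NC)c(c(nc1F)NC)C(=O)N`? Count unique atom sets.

[NX3;H1]([#6])[#6] is the SMARTS for a secondary amine: a trivalent nitrogen with one H, bonded to two carbons.
The molecule carries 3 separate instances of an N-methylamino group (-NHCH3) meeting every constraint; each maps to a distinct set of atoms, giving 3 matches.

3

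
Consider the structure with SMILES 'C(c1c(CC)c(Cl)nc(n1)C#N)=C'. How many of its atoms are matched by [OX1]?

Check the 13 heavy atoms by environment: 2× n (aromatic, X2) → no; 4× c (aromatic, X3) → no; 1× C (X2) → no; 1× N (X1) → no; 2× C (X3) → no; 1× Cl (X1) → no; 2× C (X4) → no.
No environment satisfies the query, so 0 matching atoms.

0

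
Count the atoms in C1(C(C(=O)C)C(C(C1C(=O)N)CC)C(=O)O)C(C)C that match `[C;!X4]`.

3

Check the 19 heavy atoms by environment: 11× C (X4) → no; 3× C (X3) → match; 3× O (X1) → no; 1× O (X2) → no; 1× N (X3) → no.
That gives 3 matching atoms.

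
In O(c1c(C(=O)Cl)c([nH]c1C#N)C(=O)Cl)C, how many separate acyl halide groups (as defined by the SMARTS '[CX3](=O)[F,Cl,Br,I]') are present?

2

[CX3](=O)[F,Cl,Br,I] is the SMARTS for an acyl halide: a carbonyl carbon bonded to a halogen.
The molecule carries 2 separate instances of an acyl chloride (-C(=O)Cl) meeting every constraint; each maps to a distinct set of atoms, giving 2 matches.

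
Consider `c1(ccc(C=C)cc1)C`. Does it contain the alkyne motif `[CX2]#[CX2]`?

No

The pattern [CX2]#[CX2] describes a carbon-carbon triple bond — an alkyne.
The closest candidate here is a vinyl group (-CH=CH2), but the C=C is a double bond; both carbons are CX3, not CX2. No other fragment satisfies the full query, so there is no match.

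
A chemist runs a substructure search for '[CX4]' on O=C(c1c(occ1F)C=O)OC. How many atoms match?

Check the 12 heavy atoms by environment: 1× o (aromatic, X2) → no; 4× c (aromatic, X3) → no; 2× C (X3) → no; 2× O (X1) → no; 1× F (X1) → no; 1× O (X2) → no; 1× C (X4) → match.
That gives 1 matching atom.

1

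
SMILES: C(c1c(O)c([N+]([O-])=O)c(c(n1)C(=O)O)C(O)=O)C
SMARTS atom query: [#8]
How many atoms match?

7

The query [#8] means: #8 matches any oxygen atom.
Check the 18 heavy atoms by environment: 1× n (aromatic) → no; 5× c (aromatic) → no; 6× O → match; 1× N (charge +1) → no; 1× O (charge -1) → match; 4× C → no.
Summing the matching environments: 6 + 1 = 7 matching atoms.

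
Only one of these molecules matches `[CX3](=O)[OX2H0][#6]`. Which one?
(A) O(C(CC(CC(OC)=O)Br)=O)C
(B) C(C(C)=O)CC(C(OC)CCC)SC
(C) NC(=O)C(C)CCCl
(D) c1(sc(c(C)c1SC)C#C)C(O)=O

[CX3](=O)[OX2H0][#6] describes a carbonyl carbon bonded to an oxygen that is itself bonded to carbon (no H on that O) (an ester).
(A) contains a methyl-ester group (-C(=O)OCH3), which satisfies every atom and bond constraint.
(B) has a methoxy ether (-OCH3) but the ether oxygen is not adjacent to a C=O carbon.
(C) has a primary amide (-C(=O)NH2) but the carbonyl is bonded to N, not to an O-C linkage.
(D) has a carboxylic acid group (-C(=O)OH) but the singly-bonded O carries H (OX2H1, not H0).
So the answer is (A).

A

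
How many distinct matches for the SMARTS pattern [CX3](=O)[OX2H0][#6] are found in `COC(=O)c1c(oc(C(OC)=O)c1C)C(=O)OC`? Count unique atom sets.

3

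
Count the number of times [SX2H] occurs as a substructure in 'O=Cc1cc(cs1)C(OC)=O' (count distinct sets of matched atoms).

0

[SX2H] is the SMARTS for a thiol: an aliphatic sulfur with two connections, one being H.
No fragment in the molecule satisfies every constraint, giving 0 matches.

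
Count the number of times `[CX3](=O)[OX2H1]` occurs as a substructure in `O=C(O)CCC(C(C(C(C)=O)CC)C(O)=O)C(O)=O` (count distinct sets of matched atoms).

[CX3](=O)[OX2H1] is the SMARTS for a carboxylic acid: an sp2 carbon double-bonded to O and single-bonded to an -OH oxygen.
The molecule carries 3 separate instances of a carboxylic acid group (-C(=O)OH) meeting every constraint; each maps to a distinct set of atoms, giving 3 matches.

3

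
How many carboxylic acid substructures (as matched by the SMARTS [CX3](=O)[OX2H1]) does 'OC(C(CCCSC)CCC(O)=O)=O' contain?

2

[CX3](=O)[OX2H1] is the SMARTS for a carboxylic acid: an sp2 carbon double-bonded to O and single-bonded to an -OH oxygen.
The molecule carries 2 separate instances of a carboxylic acid group (-C(=O)OH) meeting every constraint; each maps to a distinct set of atoms, giving 2 matches.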